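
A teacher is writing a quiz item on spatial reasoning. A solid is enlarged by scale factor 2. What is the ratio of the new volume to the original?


Linear scale factor k = 2
Rule: under a linear scaling by k, volumes scale by k^3.
k^3 = 2 * 2 * 2
k^3 = 4 * 2
k^3 = 8
Volume scales by a factor of 8.
8 (dimensionless)


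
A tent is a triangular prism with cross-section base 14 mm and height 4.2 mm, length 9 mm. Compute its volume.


Shape: triangular prism
Triangle base = 14 mm, triangle height = 4.2 mm, prism length L = 9 mm
Formula: V = (1/2 * b * h_tri) * L
Cross-section area = 0.5 * 14 * 4.2 = 29.4
V = 29.4 * 9
V = 264.6
264.6 mm^3


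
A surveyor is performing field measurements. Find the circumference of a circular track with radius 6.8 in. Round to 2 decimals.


Shape: circle
Radius r = 6.8 in
Formula: C = 2 * pi * r
C = 2 * pi * 6.8
C = 13.6 * pi
C = 42.73
42.73 in


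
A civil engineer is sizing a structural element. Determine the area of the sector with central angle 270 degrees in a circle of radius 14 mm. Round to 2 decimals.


Shape: circular sector
Radius r = 14 mm, Angle = 270 degrees
Formula: A = (angle/360) * pi * r^2
r^2 = 196
Fraction of circle = 270/360
A = (270/360) * pi * 196
A = 147 * pi
A = 461.81
461.81 mm^2


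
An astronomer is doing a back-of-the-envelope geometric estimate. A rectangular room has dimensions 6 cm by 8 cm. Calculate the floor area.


Shape: rectangle
Length l = 6 cm, Width w = 8 cm
Formula: A = l * w
A = 6 * 8
A = 48
48 cm^2


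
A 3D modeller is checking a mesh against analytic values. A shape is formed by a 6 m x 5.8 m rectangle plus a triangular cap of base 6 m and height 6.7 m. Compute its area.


Composite shape: rectangle + triangle
Rectangle area = 6 * 5.8 = 34.8
Triangle area = 0.5 * 6 * 6.7 = 20.1
Total = 34.8 + 20.1
Total = 54.9
54.9 m^2


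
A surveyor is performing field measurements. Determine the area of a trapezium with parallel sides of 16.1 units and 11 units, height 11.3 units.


Shape: trapezoid
Parallel sides a = 16.1 units, b = 11 units; Height h = 11.3 units
Formula: A = (a + b) * h / 2
a + b = 16.1 + 11 = 27.1
A = 27.1 * 11.3 / 2
A = 306.23 / 2
A = 153.115
153.115 units^2


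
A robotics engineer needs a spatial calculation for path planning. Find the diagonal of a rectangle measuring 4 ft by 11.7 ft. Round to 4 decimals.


Shape: rectangle (diagonal via Pythagoras)
Sides: 4 ft and 11.7 ft
Formula: d = sqrt(l^2 + w^2)
l^2 = 16, w^2 = 136.89
l^2 + w^2 = 152.89
d = sqrt(152.89)
d = 12.3649
12.3649 ft


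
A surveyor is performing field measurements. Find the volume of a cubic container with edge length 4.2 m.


Shape: cube
Side s = 4.2 m
Formula: V = s^3
V = 4.2 * 4.2 * 4.2
V = 17.64 * 4.2
V = 74.088
74.088 m^3


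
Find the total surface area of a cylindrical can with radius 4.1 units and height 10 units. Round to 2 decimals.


Shape: closed cylinder
Radius r = 4.1 units, Height h = 10 units
Formula: SA = 2*pi*r^2 + 2*pi*r*h = 2*pi*r*(r + h)
r + h = 14.1
2 * r * (r + h) = 2 * 4.1 * 14.1 = 115.62
SA = 115.62 * pi
SA = 363.23
363.23 units^2


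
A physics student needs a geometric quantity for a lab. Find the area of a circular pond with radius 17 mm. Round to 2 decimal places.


Shape: circle
Radius r = 17 mm
Formula: A = pi * r^2
r^2 = 17^2 = 289
A = pi * 289
A = 907.92
907.92 mm^2


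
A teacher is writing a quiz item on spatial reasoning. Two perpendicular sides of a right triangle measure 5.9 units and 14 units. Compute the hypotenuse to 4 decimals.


Shape: right triangle
Legs a = 5.9 units, b = 14 units
Formula: c = sqrt(a^2 + b^2)
a^2 = 34.81, b^2 = 196
a^2 + b^2 = 230.81
c = sqrt(230.81)
c = 15.1924
15.1924 units


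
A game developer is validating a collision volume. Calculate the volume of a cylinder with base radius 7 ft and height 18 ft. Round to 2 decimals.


Shape: cylinder
Radius r = 7 ft, Height h = 18 ft
Formula: V = pi * r^2 * h
r^2 = 49
V = pi * 49 * 18
V = 882 * pi
V = 2770.88
2770.88 ft^3


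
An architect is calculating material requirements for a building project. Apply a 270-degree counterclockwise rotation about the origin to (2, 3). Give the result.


Transformation: rotation about the origin
Original point: (2, 3)
Rule for 270 deg counterclockwise: (x, y) -> (y, -x)
Apply: (2, 3) -> (3, -2)
(3, -2)


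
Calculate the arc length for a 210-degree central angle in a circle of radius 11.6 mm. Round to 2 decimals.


Shape: circular arc
Radius r = 11.6 mm, Angle = 210 degrees
Formula: L = (angle/360) * 2 * pi * r
2 * pi * r = 23.2 * pi
L = (210/360) * 23.2 * pi
L = 13.533333 * pi
L = 42.52
42.52 mm


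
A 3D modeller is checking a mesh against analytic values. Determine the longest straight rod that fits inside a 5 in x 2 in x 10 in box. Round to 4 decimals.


Shape: rectangular box (space diagonal)
l = 5 in, w = 2 in, h = 10 in
Visualize: the diagonal of the base, then a right triangle with that diagonal and the height.
Formula: d = sqrt(l^2 + w^2 + h^2)
l^2 + w^2 + h^2 = 25 + 4 + 100 = 129
d = sqrt(129)
d = 11.3578
11.3578 in


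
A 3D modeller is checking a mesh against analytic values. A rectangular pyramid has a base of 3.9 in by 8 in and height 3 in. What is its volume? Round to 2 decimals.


Shape: rectangular pyramid
Base: 3.9 in x 8 in, Height h = 3 in
Formula: V = (1/3) * base_area * h
base_area = 3.9 * 8 = 31.2
base_area * h = 31.2 * 3 = 93.6
V = 93.6 / 3
V = 31.2
31.2 in^3


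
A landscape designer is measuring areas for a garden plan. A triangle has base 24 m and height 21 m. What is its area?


Shape: triangle
Base b = 24 m, Height h = 21 m
Formula: A = (1/2) * b * h
A = 0.5 * 24 * 21
A = 0.5 * 504
A = 252
252 m^2


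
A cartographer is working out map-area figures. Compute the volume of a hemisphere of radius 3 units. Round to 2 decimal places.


Shape: hemisphere (half of a sphere)
Radius r = 3 units
Formula: V = (1/2) * (4/3) * pi * r^3 = (2/3) * pi * r^3
r^3 = 27
(2/3) * 27 = 18
V = 18 * pi
V = 56.55
56.55 units^3


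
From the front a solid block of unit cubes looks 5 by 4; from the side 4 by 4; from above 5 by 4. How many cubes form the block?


Orthographic views of a solid rectangular block:
Front view 5 x 4 -> length = 5, height = 4
Side view 4 x 4 -> width = 4, height = 4 (consistent)
Top view 5 x 4 -> confirms length = 5, width = 4
The block is 5 x 4 x 4.
Total unit cubes = 5 * 4 * 4 = 80
80 unit cubes


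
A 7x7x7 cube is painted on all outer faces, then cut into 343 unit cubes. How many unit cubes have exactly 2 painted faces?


Large cube: 7 x 7 x 7, cut into unit cubes.
n = 7, so n - 2 = 5
Cubes with 2 painted faces lie along the edges, excluding corners.
A cube has 12 edges; each contributes (n - 2) = 5 such cubes.
Count = 12 * 5 = 60
60 unit cubes


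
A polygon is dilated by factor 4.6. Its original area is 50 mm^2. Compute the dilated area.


Linear scale factor k = 4.6
Original area = 50 mm^2
Rule: under a linear scaling by k, areas scale by k^2.
k^2 = 4.6^2 = 21.16
New area = 50 * 21.16
New area = 1058
1058 mm^2


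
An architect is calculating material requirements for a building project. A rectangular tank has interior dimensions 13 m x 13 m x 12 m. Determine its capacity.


Shape: rectangular prism
l = 13 m, w = 13 m, h = 12 m
Formula: V = l * w * h
V = 13 * 13 * 12
V = 169 * 12
V = 2028
2028 m^3


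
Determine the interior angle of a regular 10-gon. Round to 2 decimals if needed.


Shape: regular decagon (10 sides)
Formula: interior angle = (n - 2) * 180 / n
(n - 2) = 8
(n - 2) * 180 = 1440
angle = 1440 / 10
angle = 144
144 degrees


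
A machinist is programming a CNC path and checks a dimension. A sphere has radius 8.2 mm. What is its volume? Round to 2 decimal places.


Shape: sphere
Radius r = 8.2 mm
Formula: V = (4/3) * pi * r^3
r^3 = 551.368
(4/3) * 551.368 = 735.157333
V = 735.157333 * pi
V = 2309.56
2309.56 mm^3


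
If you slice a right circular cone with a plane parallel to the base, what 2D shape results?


Solid: right circular cone
Cutting plane: parallel to the base
Visualize the intersection of the plane with the solid's surface.
The boundary of the cut region is a circle.
circle


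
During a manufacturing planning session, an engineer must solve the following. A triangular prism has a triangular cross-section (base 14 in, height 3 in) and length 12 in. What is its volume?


Shape: triangular prism
Triangle base = 14 in, triangle height = 3 in, prism length L = 12 in
Formula: V = (1/2 * b * h_tri) * L
Cross-section area = 0.5 * 14 * 3 = 21
V = 21 * 12
V = 252
252 in^3


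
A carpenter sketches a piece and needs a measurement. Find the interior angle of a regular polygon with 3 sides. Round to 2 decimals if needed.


Shape: regular triangle (3 sides)
Formula: interior angle = (n - 2) * 180 / n
(n - 2) = 1
(n - 2) * 180 = 180
angle = 180 / 3
angle = 60
60 degrees


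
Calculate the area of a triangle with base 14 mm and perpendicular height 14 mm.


Shape: triangle
Base b = 14 mm, Height h = 14 mm
Formula: A = (1/2) * b * h
A = 0.5 * 14 * 14
A = 0.5 * 196
A = 98
98 mm^2


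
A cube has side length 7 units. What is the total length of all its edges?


Shape: cube
Side s = 7 units
A cube has 12 edges, all equal.
Formula: total edge length = 12 * s
Total = 12 * 7
Total = 84
84 units


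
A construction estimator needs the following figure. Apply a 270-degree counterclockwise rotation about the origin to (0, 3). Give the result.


Transformation: rotation about the origin
Original point: (0, 3)
Rule for 270 deg counterclockwise: (x, y) -> (y, -x)
Apply: (0, 3) -> (3, 0)
(3, 0)


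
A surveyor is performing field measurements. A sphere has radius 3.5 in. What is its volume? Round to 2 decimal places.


Shape: sphere
Radius r = 3.5 in
Formula: V = (4/3) * pi * r^3
r^3 = 42.875
(4/3) * 42.875 = 57.166667
V = 57.166667 * pi
V = 179.59
179.59 in^3


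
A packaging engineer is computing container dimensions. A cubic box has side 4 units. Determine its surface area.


Shape: cube
Side s = 4 units
A cube has 6 square faces.
Formula: SA = 6 * s^2
s^2 = 16
SA = 6 * 16
SA = 96
96 units^2


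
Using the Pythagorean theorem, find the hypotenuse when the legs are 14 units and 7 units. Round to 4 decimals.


Shape: right triangle
Legs a = 14 units, b = 7 units
Formula: c = sqrt(a^2 + b^2)
a^2 = 196, b^2 = 49
a^2 + b^2 = 245
c = sqrt(245)
c = 15.6525
15.6525 units


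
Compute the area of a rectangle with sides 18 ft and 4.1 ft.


Shape: rectangle
Length l = 18 ft, Width w = 4.1 ft
Formula: A = l * w
A = 18 * 4.1
A = 73.8
73.8 ft^2


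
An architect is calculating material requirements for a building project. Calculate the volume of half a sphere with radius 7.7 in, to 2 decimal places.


Shape: hemisphere (half of a sphere)
Radius r = 7.7 in
Formula: V = (1/2) * (4/3) * pi * r^3 = (2/3) * pi * r^3
r^3 = 456.533
(2/3) * 456.533 = 304.355333
V = 304.355333 * pi
V = 956.16
956.16 in^3


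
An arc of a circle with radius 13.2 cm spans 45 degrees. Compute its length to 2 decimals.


Shape: circular arc
Radius r = 13.2 cm, Angle = 45 degrees
Formula: L = (angle/360) * 2 * pi * r
2 * pi * r = 26.4 * pi
L = (45/360) * 26.4 * pi
L = 3.3 * pi
L = 10.37
10.37 cm


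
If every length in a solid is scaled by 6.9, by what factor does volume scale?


Linear scale factor k = 6.9
Rule: under a linear scaling by k, volumes scale by k^3.
k^3 = 6.9 * 6.9 * 6.9
k^3 = 47.61 * 6.9
k^3 = 328.509
Volume scales by a factor of 328.509.
328.509 (dimensionless)


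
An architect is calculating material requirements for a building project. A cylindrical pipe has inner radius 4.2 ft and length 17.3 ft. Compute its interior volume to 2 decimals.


Shape: cylinder
Radius r = 4.2 ft, Height h = 17.3 ft
Formula: V = pi * r^2 * h
r^2 = 17.64
V = pi * 17.64 * 17.3
V = 305.172 * pi
V = 958.73
958.73 ft^3


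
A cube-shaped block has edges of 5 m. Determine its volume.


Shape: cube
Side s = 5 m
Formula: V = s^3
V = 5 * 5 * 5
V = 25 * 5
V = 125
125 m^3


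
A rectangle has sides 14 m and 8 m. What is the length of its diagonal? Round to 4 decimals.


Shape: rectangle (diagonal via Pythagoras)
Sides: 14 m and 8 m
Formula: d = sqrt(l^2 + w^2)
l^2 = 196, w^2 = 64
l^2 + w^2 = 260
d = sqrt(260)
d = 16.1245
16.1245 m


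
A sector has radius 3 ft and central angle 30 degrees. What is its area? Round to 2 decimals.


Shape: circular sector
Radius r = 3 ft, Angle = 30 degrees
Formula: A = (angle/360) * pi * r^2
r^2 = 9
Fraction of circle = 30/360
A = (30/360) * pi * 9
A = 0.75 * pi
A = 2.36
2.36 ft^2


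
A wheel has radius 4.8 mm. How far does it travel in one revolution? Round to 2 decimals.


Shape: circle
Radius r = 4.8 mm
Formula: C = 2 * pi * r
C = 2 * pi * 4.8
C = 9.6 * pi
C = 30.16
30.16 mm


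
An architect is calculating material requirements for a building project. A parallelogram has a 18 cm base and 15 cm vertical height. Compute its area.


Shape: parallelogram
Base b = 18 cm, Height h = 15 cm
Formula: A = b * h
A = 18 * 15
A = 270
270 cm^2


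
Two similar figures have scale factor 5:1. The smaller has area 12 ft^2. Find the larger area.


Linear scale factor k = 5
Original area = 12 ft^2
Rule: under a linear scaling by k, areas scale by k^2.
k^2 = 5^2 = 25
New area = 12 * 25
New area = 300
300 ft^2


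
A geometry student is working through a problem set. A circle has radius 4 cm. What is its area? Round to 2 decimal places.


Shape: circle
Radius r = 4 cm
Formula: A = pi * r^2
r^2 = 4^2 = 16
A = pi * 16
A = 50.27
50.27 cm^2


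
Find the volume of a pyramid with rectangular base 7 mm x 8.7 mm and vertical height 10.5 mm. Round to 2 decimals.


Shape: rectangular pyramid
Base: 7 mm x 8.7 mm, Height h = 10.5 mm
Formula: V = (1/3) * base_area * h
base_area = 7 * 8.7 = 60.9
base_area * h = 60.9 * 10.5 = 639.45
V = 639.45 / 3
V = 213.15
213.15 mm^3


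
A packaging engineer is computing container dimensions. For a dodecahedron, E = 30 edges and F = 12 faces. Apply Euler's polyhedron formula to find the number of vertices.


Polyhedron: dodecahedron
Euler's formula for convex polyhedra: V - E + F = 2
Given: E = 30 edges and F = 12 faces
Solve for V:
V = 2 + E - F = 2 + 30 - 12 = 20
20 vertices


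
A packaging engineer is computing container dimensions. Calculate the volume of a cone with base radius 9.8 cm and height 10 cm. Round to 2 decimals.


Shape: cone
Radius r = 9.8 cm, Height h = 10 cm
Formula: V = (1/3) * pi * r^2 * h
r^2 = 96.04
pi * r^2 * h = pi * 96.04 * 10 = 960.4 * pi
V = 960.4 * pi / 3
V = 1005.73
1005.73 cm^3


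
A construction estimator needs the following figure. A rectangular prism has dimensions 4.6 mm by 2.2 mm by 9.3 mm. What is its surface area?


Shape: rectangular prism
l = 4.6 mm, w = 2.2 mm, h = 9.3 mm
Formula: SA = 2(lw + lh + wh)
lw = 10.12, lh = 42.78, wh = 20.46
lw + lh + wh = 73.36
SA = 2 * 73.36
SA = 146.72
146.72 mm^2


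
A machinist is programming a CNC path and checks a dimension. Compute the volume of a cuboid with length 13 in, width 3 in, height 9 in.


Shape: rectangular prism
l = 13 in, w = 3 in, h = 9 in
Formula: V = l * w * h
V = 13 * 3 * 9
V = 39 * 9
V = 351
351 in^3


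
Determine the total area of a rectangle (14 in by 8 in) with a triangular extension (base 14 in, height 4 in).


Composite shape: rectangle + triangle
Rectangle area = 14 * 8 = 112
Triangle area = 0.5 * 14 * 4 = 28
Total = 112 + 28
Total = 140
140 in^2


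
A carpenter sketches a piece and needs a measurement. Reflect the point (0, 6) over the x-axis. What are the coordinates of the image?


Transformation: reflection
Original point: (0, 6)
Rule for reflection over the x-axis: (x, y) -> (x, -y)
Apply: (0, 6) -> (0, -6)
(0, -6)


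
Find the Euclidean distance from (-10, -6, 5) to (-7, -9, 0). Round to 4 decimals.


3D distance between two points
P1 = (-10, -6, 5), P2 = (-7, -9, 0)
Formula: d = sqrt((x2-x1)^2 + (y2-y1)^2 + (z2-z1)^2)
dx = -7 - -10 = 3
dy = -9 - -6 = -3
dz = 0 - 5 = -5
dx^2 + dy^2 + dz^2 = 9 + 9 + 25 = 43
d = sqrt(43)
d = 6.5574
6.5574 units


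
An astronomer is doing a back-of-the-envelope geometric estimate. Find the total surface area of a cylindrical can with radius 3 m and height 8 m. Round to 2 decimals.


Shape: closed cylinder
Radius r = 3 m, Height h = 8 m
Formula: SA = 2*pi*r^2 + 2*pi*r*h = 2*pi*r*(r + h)
r + h = 11
2 * r * (r + h) = 2 * 3 * 11 = 66
SA = 66 * pi
SA = 207.35
207.35 m^2


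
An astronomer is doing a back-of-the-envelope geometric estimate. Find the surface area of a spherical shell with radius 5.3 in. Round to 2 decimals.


Shape: sphere
Radius r = 5.3 in
Formula: SA = 4 * pi * r^2
r^2 = 28.09
SA = 4 * pi * 28.09
SA = 112.36 * pi
SA = 352.99
352.99 in^2


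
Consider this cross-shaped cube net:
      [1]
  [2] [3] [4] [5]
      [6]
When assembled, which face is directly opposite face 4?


Net: cross layout. Take square 3 as the base (bottom).
Fold the four squares in the horizontal row up around 3: 2 -> left, 4 -> right, 5 wraps to the top.
Fold 1 and 6 up from 3: 1 -> back, 6 -> front.
Opposite pairs are therefore: (1, 6), (2, 4), (3, 5).
Face 4 is opposite face 2.
face 2


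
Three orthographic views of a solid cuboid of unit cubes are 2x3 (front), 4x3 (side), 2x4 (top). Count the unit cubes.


Orthographic views of a solid rectangular block:
Front view 2 x 3 -> length = 2, height = 3
Side view 4 x 3 -> width = 4, height = 3 (consistent)
Top view 2 x 4 -> confirms length = 2, width = 4
The block is 2 x 4 x 3.
Total unit cubes = 2 * 4 * 3 = 24
24 unit cubes


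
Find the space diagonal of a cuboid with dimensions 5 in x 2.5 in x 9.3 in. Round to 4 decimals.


Shape: rectangular box (space diagonal)
l = 5 in, w = 2.5 in, h = 9.3 in
Visualize: the diagonal of the base, then a right triangle with that diagonal and the height.
Formula: d = sqrt(l^2 + w^2 + h^2)
l^2 + w^2 + h^2 = 25 + 6.25 + 86.49 = 117.74
d = sqrt(117.74)
d = 10.8508
10.8508 in


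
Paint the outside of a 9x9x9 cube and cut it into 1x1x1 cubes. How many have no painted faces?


Large cube: 9 x 9 x 9, cut into unit cubes.
n = 9, so n - 2 = 7
Unpainted cubes form the interior (n - 2)^3 block.
(n - 2)^3 = 7^3 = 343
343 unit cubes


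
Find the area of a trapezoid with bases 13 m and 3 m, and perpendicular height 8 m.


Shape: trapezoid
Parallel sides a = 13 m, b = 3 m; Height h = 8 m
Formula: A = (a + b) * h / 2
a + b = 13 + 3 = 16
A = 16 * 8 / 2
A = 128 / 2
A = 64
64 m^2


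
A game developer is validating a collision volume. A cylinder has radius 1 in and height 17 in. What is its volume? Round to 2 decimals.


Shape: cylinder
Radius r = 1 in, Height h = 17 in
Formula: V = pi * r^2 * h
r^2 = 1
V = pi * 1 * 17
V = 17 * pi
V = 53.41
53.41 in^3


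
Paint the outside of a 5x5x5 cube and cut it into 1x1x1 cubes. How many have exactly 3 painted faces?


Large cube: 5 x 5 x 5, cut into unit cubes.
Cubes with 3 painted faces are at the corners. A cube always has 8 corners.
Count = 8
8 unit cubes


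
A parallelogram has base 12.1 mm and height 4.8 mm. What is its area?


Shape: parallelogram
Base b = 12.1 mm, Height h = 4.8 mm
Formula: A = b * h
A = 12.1 * 4.8
A = 58.08
58.08 mm^2


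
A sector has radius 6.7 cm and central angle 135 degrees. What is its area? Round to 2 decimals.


Shape: circular sector
Radius r = 6.7 cm, Angle = 135 degrees
Formula: A = (angle/360) * pi * r^2
r^2 = 44.89
Fraction of circle = 135/360
A = (135/360) * pi * 44.89
A = 16.83375 * pi
A = 52.88
52.88 cm^2


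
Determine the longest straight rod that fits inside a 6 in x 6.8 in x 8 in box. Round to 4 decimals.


Shape: rectangular box (space diagonal)
l = 6 in, w = 6.8 in, h = 8 in
Visualize: the diagonal of the base, then a right triangle with that diagonal and the height.
Formula: d = sqrt(l^2 + w^2 + h^2)
l^2 + w^2 + h^2 = 36 + 46.24 + 64 = 146.24
d = sqrt(146.24)
d = 12.093
12.093 in


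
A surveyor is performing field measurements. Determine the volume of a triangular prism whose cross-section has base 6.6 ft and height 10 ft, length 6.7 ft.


Shape: triangular prism
Triangle base = 6.6 ft, triangle height = 10 ft, prism length L = 6.7 ft
Formula: V = (1/2 * b * h_tri) * L
Cross-section area = 0.5 * 6.6 * 10 = 33
V = 33 * 6.7
V = 221.1
221.1 ft^3


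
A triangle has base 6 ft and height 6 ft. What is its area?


Shape: triangle
Base b = 6 ft, Height h = 6 ft
Formula: A = (1/2) * b * h
A = 0.5 * 6 * 6
A = 0.5 * 36
A = 18
18 ft^2


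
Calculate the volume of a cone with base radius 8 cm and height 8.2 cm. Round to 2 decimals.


Shape: cone
Radius r = 8 cm, Height h = 8.2 cm
Formula: V = (1/3) * pi * r^2 * h
r^2 = 64
pi * r^2 * h = pi * 64 * 8.2 = 524.8 * pi
V = 524.8 * pi / 3
V = 549.57
549.57 cm^3


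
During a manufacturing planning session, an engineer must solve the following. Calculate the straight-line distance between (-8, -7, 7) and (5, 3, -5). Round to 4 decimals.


3D distance between two points
P1 = (-8, -7, 7), P2 = (5, 3, -5)
Formula: d = sqrt((x2-x1)^2 + (y2-y1)^2 + (z2-z1)^2)
dx = 5 - -8 = 13
dy = 3 - -7 = 10
dz = -5 - 7 = -12
dx^2 + dy^2 + dz^2 = 169 + 100 + 144 = 413
d = sqrt(413)
d = 20.3224
20.3224 units


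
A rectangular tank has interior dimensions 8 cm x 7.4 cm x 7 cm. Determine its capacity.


Shape: rectangular prism
l = 8 cm, w = 7.4 cm, h = 7 cm
Formula: V = l * w * h
V = 8 * 7.4 * 7
V = 59.2 * 7
V = 414.4
414.4 cm^3


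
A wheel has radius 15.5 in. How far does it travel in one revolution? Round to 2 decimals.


Shape: circle
Radius r = 15.5 in
Formula: C = 2 * pi * r
C = 2 * pi * 15.5
C = 31 * pi
C = 97.39
97.39 in


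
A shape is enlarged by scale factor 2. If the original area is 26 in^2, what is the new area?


Linear scale factor k = 2
Original area = 26 in^2
Rule: under a linear scaling by k, areas scale by k^2.
k^2 = 2^2 = 4
New area = 26 * 4
New area = 104
104 in^2


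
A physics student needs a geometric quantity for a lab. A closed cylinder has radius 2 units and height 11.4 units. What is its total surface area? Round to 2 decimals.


Shape: closed cylinder
Radius r = 2 units, Height h = 11.4 units
Formula: SA = 2*pi*r^2 + 2*pi*r*h = 2*pi*r*(r + h)
r + h = 13.4
2 * r * (r + h) = 2 * 2 * 13.4 = 53.6
SA = 53.6 * pi
SA = 168.39
168.39 units^2


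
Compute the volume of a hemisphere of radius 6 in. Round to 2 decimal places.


Shape: hemisphere (half of a sphere)
Radius r = 6 in
Formula: V = (1/2) * (4/3) * pi * r^3 = (2/3) * pi * r^3
r^3 = 216
(2/3) * 216 = 144
V = 144 * pi
V = 452.39
452.39 in^3


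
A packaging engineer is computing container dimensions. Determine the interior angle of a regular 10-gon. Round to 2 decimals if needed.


Shape: regular decagon (10 sides)
Formula: interior angle = (n - 2) * 180 / n
(n - 2) = 8
(n - 2) * 180 = 1440
angle = 1440 / 10
angle = 144
144 degrees


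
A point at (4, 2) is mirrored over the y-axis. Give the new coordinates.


Transformation: reflection
Original point: (4, 2)
Rule for reflection over the y-axis: (x, y) -> (-x, y)
Apply: (4, 2) -> (-4, 2)
(-4, 2)


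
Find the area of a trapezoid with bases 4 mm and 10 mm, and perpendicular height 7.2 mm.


Shape: trapezoid
Parallel sides a = 4 mm, b = 10 mm; Height h = 7.2 mm
Formula: A = (a + b) * h / 2
a + b = 4 + 10 = 14
A = 14 * 7.2 / 2
A = 100.8 / 2
A = 50.4
50.4 mm^2


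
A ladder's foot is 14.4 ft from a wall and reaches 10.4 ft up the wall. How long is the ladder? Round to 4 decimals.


Shape: right triangle
Legs a = 14.4 ft, b = 10.4 ft
Formula: c = sqrt(a^2 + b^2)
a^2 = 207.36, b^2 = 108.16
a^2 + b^2 = 315.52
c = sqrt(315.52)
c = 17.7629
17.7629 ft


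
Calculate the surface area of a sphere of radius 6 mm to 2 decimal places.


Shape: sphere
Radius r = 6 mm
Formula: SA = 4 * pi * r^2
r^2 = 36
SA = 4 * pi * 36
SA = 144 * pi
SA = 452.39
452.39 mm^2


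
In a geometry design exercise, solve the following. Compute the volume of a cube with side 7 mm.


Shape: cube
Side s = 7 mm
Formula: V = s^3
V = 7 * 7 * 7
V = 49 * 7
V = 343
343 mm^3


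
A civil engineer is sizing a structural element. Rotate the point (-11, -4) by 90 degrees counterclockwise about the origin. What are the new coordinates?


Transformation: rotation about the origin
Original point: (-11, -4)
Rule for 90 deg counterclockwise: (x, y) -> (-y, x)
Apply: (-11, -4) -> (4, -11)
(4, -11)


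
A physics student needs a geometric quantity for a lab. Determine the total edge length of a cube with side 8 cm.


Shape: cube
Side s = 8 cm
A cube has 12 edges, all equal.
Formula: total edge length = 12 * s
Total = 12 * 8
Total = 96
96 cm


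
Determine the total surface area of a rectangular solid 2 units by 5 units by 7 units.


Shape: rectangular prism
l = 2 units, w = 5 units, h = 7 units
Formula: SA = 2(lw + lh + wh)
lw = 10, lh = 14, wh = 35
lw + lh + wh = 59
SA = 2 * 59
SA = 118
118 units^2


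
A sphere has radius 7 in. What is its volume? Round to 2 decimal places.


Shape: sphere
Radius r = 7 in
Formula: V = (4/3) * pi * r^3
r^3 = 343
(4/3) * 343 = 457.333333
V = 457.333333 * pi
V = 1436.76
1436.76 in^3


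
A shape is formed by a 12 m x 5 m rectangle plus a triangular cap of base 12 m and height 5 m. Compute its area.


Composite shape: rectangle + triangle
Rectangle area = 12 * 5 = 60
Triangle area = 0.5 * 12 * 5 = 30
Total = 60 + 30
Total = 90
90 m^2


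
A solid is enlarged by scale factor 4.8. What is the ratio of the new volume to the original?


Linear scale factor k = 4.8
Rule: under a linear scaling by k, volumes scale by k^3.
k^3 = 4.8 * 4.8 * 4.8
k^3 = 23.04 * 4.8
k^3 = 110.592
Volume scales by a factor of 110.592.
110.592 (dimensionless)


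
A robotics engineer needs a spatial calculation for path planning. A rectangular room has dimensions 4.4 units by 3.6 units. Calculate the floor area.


Shape: rectangle
Length l = 4.4 units, Width w = 3.6 units
Formula: A = l * w
A = 4.4 * 3.6
A = 15.84
15.84 units^2


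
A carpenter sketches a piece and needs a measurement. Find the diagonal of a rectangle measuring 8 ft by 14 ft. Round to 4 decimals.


Shape: rectangle (diagonal via Pythagoras)
Sides: 8 ft and 14 ft
Formula: d = sqrt(l^2 + w^2)
l^2 = 64, w^2 = 196
l^2 + w^2 = 260
d = sqrt(260)
d = 16.1245
16.1245 ft


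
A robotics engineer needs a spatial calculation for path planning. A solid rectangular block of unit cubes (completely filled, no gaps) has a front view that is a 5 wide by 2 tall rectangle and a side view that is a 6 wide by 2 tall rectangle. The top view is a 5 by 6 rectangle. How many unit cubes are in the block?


Orthographic views of a solid rectangular block:
Front view 5 x 2 -> length = 5, height = 2
Side view 6 x 2 -> width = 6, height = 2 (consistent)
Top view 5 x 6 -> confirms length = 5, width = 6
The block is 5 x 6 x 2.
Total unit cubes = 5 * 6 * 2 = 60
60 unit cubes


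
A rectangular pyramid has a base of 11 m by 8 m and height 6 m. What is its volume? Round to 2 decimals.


Shape: rectangular pyramid
Base: 11 m x 8 m, Height h = 6 m
Formula: V = (1/3) * base_area * h
base_area = 11 * 8 = 88
base_area * h = 88 * 6 = 528
V = 528 / 3
V = 176
176 m^3


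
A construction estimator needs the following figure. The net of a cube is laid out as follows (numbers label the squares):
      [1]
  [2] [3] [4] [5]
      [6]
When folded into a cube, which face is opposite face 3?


Net: cross layout. Take square 3 as the base (bottom).
Fold the four squares in the horizontal row up around 3: 2 -> left, 4 -> right, 5 wraps to the top.
Fold 1 and 6 up from 3: 1 -> back, 6 -> front.
Opposite pairs are therefore: (1, 6), (2, 4), (3, 5).
Face 3 is opposite face 5.
face 5


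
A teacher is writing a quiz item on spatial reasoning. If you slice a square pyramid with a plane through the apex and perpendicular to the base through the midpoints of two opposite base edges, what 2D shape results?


Solid: square pyramid
Cutting plane: through the apex and perpendicular to the base through the midpoints of two opposite base edges
Visualize the intersection of the plane with the solid's surface.
The boundary of the cut region is a isosceles triangle.
isosceles triangle


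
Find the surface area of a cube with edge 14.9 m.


Shape: cube
Side s = 14.9 m
A cube has 6 square faces.
Formula: SA = 6 * s^2
s^2 = 222.01
SA = 6 * 222.01
SA = 1332.06
1332.06 m^2


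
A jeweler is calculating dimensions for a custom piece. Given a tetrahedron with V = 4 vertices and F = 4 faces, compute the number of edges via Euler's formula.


Polyhedron: tetrahedron
Euler's formula for convex polyhedra: V - E + F = 2
Given: V = 4 vertices and F = 4 faces
Solve for E:
E = V + F - 2 = 4 + 4 - 2 = 6
6 edges


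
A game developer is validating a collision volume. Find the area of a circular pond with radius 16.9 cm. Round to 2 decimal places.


Shape: circle
Radius r = 16.9 cm
Formula: A = pi * r^2
r^2 = 16.9^2 = 285.61
A = pi * 285.61
A = 897.27
897.27 cm^2


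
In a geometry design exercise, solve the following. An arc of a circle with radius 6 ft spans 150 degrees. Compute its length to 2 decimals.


Shape: circular arc
Radius r = 6 ft, Angle = 150 degrees
Formula: L = (angle/360) * 2 * pi * r
2 * pi * r = 12 * pi
L = (150/360) * 12 * pi
L = 5 * pi
L = 15.71
15.71 ft


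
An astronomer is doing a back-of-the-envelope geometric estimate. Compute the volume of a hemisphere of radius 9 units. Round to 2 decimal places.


Shape: hemisphere (half of a sphere)
Radius r = 9 units
Formula: V = (1/2) * (4/3) * pi * r^3 = (2/3) * pi * r^3
r^3 = 729
(2/3) * 729 = 486
V = 486 * pi
V = 1526.81
1526.81 units^3


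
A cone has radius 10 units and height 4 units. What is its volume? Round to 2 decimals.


Shape: cone
Radius r = 10 units, Height h = 4 units
Formula: V = (1/3) * pi * r^2 * h
r^2 = 100
pi * r^2 * h = pi * 100 * 4 = 400 * pi
V = 400 * pi / 3
V = 418.88
418.88 units^3


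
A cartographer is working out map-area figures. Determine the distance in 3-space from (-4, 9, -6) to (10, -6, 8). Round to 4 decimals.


3D distance between two points
P1 = (-4, 9, -6), P2 = (10, -6, 8)
Formula: d = sqrt((x2-x1)^2 + (y2-y1)^2 + (z2-z1)^2)
dx = 10 - -4 = 14
dy = -6 - 9 = -15
dz = 8 - -6 = 14
dx^2 + dy^2 + dz^2 = 196 + 225 + 196 = 617
d = sqrt(617)
d = 24.8395
24.8395 units


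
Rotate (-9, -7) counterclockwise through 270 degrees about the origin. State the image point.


Transformation: rotation about the origin
Original point: (-9, -7)
Rule for 270 deg counterclockwise: (x, y) -> (y, -x)
Apply: (-9, -7) -> (-7, 9)
(-7, 9)


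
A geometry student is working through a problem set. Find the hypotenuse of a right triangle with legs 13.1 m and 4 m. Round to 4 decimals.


Shape: right triangle
Legs a = 13.1 m, b = 4 m
Formula: c = sqrt(a^2 + b^2)
a^2 = 171.61, b^2 = 16
a^2 + b^2 = 187.61
c = sqrt(187.61)
c = 13.6971
13.6971 m


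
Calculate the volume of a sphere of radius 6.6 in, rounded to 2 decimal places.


Shape: sphere
Radius r = 6.6 in
Formula: V = (4/3) * pi * r^3
r^3 = 287.496
(4/3) * 287.496 = 383.328
V = 383.328 * pi
V = 1204.26
1204.26 in^3


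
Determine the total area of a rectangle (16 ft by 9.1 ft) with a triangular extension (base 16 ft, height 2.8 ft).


Composite shape: rectangle + triangle
Rectangle area = 16 * 9.1 = 145.6
Triangle area = 0.5 * 16 * 2.8 = 22.4
Total = 145.6 + 22.4
Total = 168
168 ft^2


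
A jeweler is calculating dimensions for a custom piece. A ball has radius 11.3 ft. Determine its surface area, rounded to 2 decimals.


Shape: sphere
Radius r = 11.3 ft
Formula: SA = 4 * pi * r^2
r^2 = 127.69
SA = 4 * pi * 127.69
SA = 510.76 * pi
SA = 1604.6
1604.6 ft^2


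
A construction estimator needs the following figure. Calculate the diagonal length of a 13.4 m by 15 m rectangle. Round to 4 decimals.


Shape: rectangle (diagonal via Pythagoras)
Sides: 13.4 m and 15 m
Formula: d = sqrt(l^2 + w^2)
l^2 = 179.56, w^2 = 225
l^2 + w^2 = 404.56
d = sqrt(404.56)
d = 20.1137
20.1137 m


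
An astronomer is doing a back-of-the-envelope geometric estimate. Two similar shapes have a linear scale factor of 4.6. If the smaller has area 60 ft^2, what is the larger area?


Linear scale factor k = 4.6
Original area = 60 ft^2
Rule: under a linear scaling by k, areas scale by k^2.
k^2 = 4.6^2 = 21.16
New area = 60 * 21.16
New area = 1269.6
1269.6 ft^2


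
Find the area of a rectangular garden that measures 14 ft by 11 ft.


Shape: rectangle
Length l = 14 ft, Width w = 11 ft
Formula: A = l * w
A = 14 * 11
A = 154
154 ft^2


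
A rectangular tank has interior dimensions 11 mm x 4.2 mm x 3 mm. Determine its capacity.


Shape: rectangular prism
l = 11 mm, w = 4.2 mm, h = 3 mm
Formula: V = l * w * h
V = 11 * 4.2 * 3
V = 46.2 * 3
V = 138.6
138.6 mm^3


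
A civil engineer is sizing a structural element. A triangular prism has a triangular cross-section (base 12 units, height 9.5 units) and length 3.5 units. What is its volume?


Shape: triangular prism
Triangle base = 12 units, triangle height = 9.5 units, prism length L = 3.5 units
Formula: V = (1/2 * b * h_tri) * L
Cross-section area = 0.5 * 12 * 9.5 = 57
V = 57 * 3.5
V = 199.5
199.5 units^3


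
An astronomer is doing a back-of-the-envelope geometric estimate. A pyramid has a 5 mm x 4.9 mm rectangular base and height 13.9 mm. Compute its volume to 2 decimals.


Shape: rectangular pyramid
Base: 5 mm x 4.9 mm, Height h = 13.9 mm
Formula: V = (1/3) * base_area * h
base_area = 5 * 4.9 = 24.5
base_area * h = 24.5 * 13.9 = 340.55
V = 340.55 / 3
V = 113.52
113.52 mm^3


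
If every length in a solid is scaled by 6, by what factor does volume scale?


Linear scale factor k = 6
Rule: under a linear scaling by k, volumes scale by k^3.
k^3 = 6 * 6 * 6
k^3 = 36 * 6
k^3 = 216
Volume scales by a factor of 216.
216 (dimensionless)


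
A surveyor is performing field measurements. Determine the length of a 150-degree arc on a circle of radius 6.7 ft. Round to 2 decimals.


Shape: circular arc
Radius r = 6.7 ft, Angle = 150 degrees
Formula: L = (angle/360) * 2 * pi * r
2 * pi * r = 13.4 * pi
L = (150/360) * 13.4 * pi
L = 5.583333 * pi
L = 17.54
17.54 ft


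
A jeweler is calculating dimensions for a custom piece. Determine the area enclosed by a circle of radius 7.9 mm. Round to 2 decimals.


Shape: circle
Radius r = 7.9 mm
Formula: A = pi * r^2
r^2 = 7.9^2 = 62.41
A = pi * 62.41
A = 196.07
196.07 mm^2


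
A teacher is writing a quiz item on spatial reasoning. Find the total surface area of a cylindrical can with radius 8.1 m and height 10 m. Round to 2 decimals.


Shape: closed cylinder
Radius r = 8.1 m, Height h = 10 m
Formula: SA = 2*pi*r^2 + 2*pi*r*h = 2*pi*r*(r + h)
r + h = 18.1
2 * r * (r + h) = 2 * 8.1 * 18.1 = 293.22
SA = 293.22 * pi
SA = 921.18
921.18 m^2


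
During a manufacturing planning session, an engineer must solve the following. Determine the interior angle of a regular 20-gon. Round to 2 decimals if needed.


Shape: regular icosagon (20 sides)
Formula: interior angle = (n - 2) * 180 / n
(n - 2) = 18
(n - 2) * 180 = 3240
angle = 3240 / 20
angle = 162
162 degrees


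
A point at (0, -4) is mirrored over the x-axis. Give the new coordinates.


Transformation: reflection
Original point: (0, -4)
Rule for reflection over the x-axis: (x, y) -> (x, -y)
Apply: (0, -4) -> (0, 4)
(0, 4)


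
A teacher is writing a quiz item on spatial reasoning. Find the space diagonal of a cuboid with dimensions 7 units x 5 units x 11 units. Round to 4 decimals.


Shape: rectangular box (space diagonal)
l = 7 units, w = 5 units, h = 11 units
Visualize: the diagonal of the base, then a right triangle with that diagonal and the height.
Formula: d = sqrt(l^2 + w^2 + h^2)
l^2 + w^2 + h^2 = 49 + 25 + 121 = 195
d = sqrt(195)
d = 13.9642
13.9642 units


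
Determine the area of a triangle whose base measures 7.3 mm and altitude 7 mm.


Shape: triangle
Base b = 7.3 mm, Height h = 7 mm
Formula: A = (1/2) * b * h
A = 0.5 * 7.3 * 7
A = 0.5 * 51.1
A = 25.55
25.55 mm^2


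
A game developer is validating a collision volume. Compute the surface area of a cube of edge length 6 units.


Shape: cube
Side s = 6 units
A cube has 6 square faces.
Formula: SA = 6 * s^2
s^2 = 36
SA = 6 * 36
SA = 216
216 units^2


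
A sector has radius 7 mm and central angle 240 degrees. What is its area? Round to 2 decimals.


Shape: circular sector
Radius r = 7 mm, Angle = 240 degrees
Formula: A = (angle/360) * pi * r^2
r^2 = 49
Fraction of circle = 240/360
A = (240/360) * pi * 49
A = 32.666667 * pi
A = 102.63
102.63 mm^2


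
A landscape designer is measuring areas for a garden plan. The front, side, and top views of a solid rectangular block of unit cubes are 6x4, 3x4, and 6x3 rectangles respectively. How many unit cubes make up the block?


Orthographic views of a solid rectangular block:
Front view 6 x 4 -> length = 6, height = 4
Side view 3 x 4 -> width = 3, height = 4 (consistent)
Top view 6 x 3 -> confirms length = 6, width = 3
The block is 6 x 3 x 4.
Total unit cubes = 6 * 3 * 4 = 72
72 unit cubes


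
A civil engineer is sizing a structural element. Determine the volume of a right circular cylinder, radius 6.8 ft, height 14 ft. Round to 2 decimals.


Shape: cylinder
Radius r = 6.8 ft, Height h = 14 ft
Formula: V = pi * r^2 * h
r^2 = 46.24
V = pi * 46.24 * 14
V = 647.36 * pi
V = 2033.74
2033.74 ft^3


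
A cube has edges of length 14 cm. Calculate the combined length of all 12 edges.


Shape: cube
Side s = 14 cm
A cube has 12 edges, all equal.
Formula: total edge length = 12 * s
Total = 12 * 14
Total = 168
168 cm


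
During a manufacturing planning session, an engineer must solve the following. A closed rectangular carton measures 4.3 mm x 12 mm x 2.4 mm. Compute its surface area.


Shape: rectangular prism
l = 4.3 mm, w = 12 mm, h = 2.4 mm
Formula: SA = 2(lw + lh + wh)
lw = 51.6, lh = 10.32, wh = 28.8
lw + lh + wh = 90.72
SA = 2 * 90.72
SA = 181.44
181.44 mm^2


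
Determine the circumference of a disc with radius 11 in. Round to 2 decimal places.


Shape: circle
Radius r = 11 in
Formula: C = 2 * pi * r
C = 2 * pi * 11
C = 22 * pi
C = 69.12
69.12 in


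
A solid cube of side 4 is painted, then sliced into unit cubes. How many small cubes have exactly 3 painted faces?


Large cube: 4 x 4 x 4, cut into unit cubes.
Cubes with 3 painted faces are at the corners. A cube always has 8 corners.
Count = 8
8 unit cubes


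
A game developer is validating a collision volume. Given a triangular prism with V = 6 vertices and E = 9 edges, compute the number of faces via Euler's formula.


Polyhedron: triangular prism
Euler's formula for convex polyhedra: V - E + F = 2
Given: V = 6 vertices and E = 9 edges
Solve for F:
F = 2 + E - V = 2 + 9 - 6 = 5
5 faces


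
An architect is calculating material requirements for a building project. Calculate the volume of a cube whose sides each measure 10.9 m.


Shape: cube
Side s = 10.9 m
Formula: V = s^3
V = 10.9 * 10.9 * 10.9
V = 118.81 * 10.9
V = 1295.029
1295.029 m^3


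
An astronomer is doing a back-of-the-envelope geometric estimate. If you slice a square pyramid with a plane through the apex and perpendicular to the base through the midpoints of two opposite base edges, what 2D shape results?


Solid: square pyramid
Cutting plane: through the apex and perpendicular to the base through the midpoints of two opposite base edges
Visualize the intersection of the plane with the solid's surface.
The boundary of the cut region is a isosceles triangle.
isosceles triangle


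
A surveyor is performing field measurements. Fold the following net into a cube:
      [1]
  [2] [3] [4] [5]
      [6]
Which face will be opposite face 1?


Net: cross layout. Take square 3 as the base (bottom).
Fold the four squares in the horizontal row up around 3: 2 -> left, 4 -> right, 5 wraps to the top.
Fold 1 and 6 up from 3: 1 -> back, 6 -> front.
Opposite pairs are therefore: (1, 6), (2, 4), (3, 5).
Face 1 is opposite face 6.
face 6
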